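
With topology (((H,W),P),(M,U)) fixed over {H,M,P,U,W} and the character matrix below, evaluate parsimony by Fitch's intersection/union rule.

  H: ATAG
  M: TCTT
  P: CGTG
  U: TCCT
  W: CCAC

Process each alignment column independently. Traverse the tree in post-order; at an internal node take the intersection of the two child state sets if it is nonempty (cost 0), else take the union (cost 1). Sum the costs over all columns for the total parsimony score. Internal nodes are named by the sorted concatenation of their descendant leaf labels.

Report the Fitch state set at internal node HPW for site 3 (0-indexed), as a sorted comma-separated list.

site 0, node HW: H={A} ∪ W={C} → {A,C} (+1)
site 0, node HPW: HW={A,C} ∩ P={C} → {C} (+0)
site 0, node MU: M={T} ∩ U={T} → {T} (+0)
site 0, node HMPUW: HPW={C} ∪ MU={T} → {C,T} (+1)
site 1, node HW: H={T} ∪ W={C} → {C,T} (+1)
site 1, node HPW: HW={C,T} ∪ P={G} → {C,G,T} (+1)
site 1, node MU: M={C} ∩ U={C} → {C} (+0)
site 1, node HMPUW: HPW={C,G,T} ∩ MU={C} → {C} (+0)
site 2, node HW: H={A} ∩ W={A} → {A} (+0)
site 2, node HPW: HW={A} ∪ P={T} → {A,T} (+1)
site 2, node MU: M={T} ∪ U={C} → {C,T} (+1)
site 2, node HMPUW: HPW={A,T} ∩ MU={C,T} → {T} (+0)
site 3, node HW: H={G} ∪ W={C} → {C,G} (+1)
site 3, node HPW: HW={C,G} ∩ P={G} → {G} (+0)
site 3, node MU: M={T} ∩ U={T} → {T} (+0)
site 3, node HMPUW: HPW={G} ∪ MU={T} → {G,T} (+1)
per-site changes: [2, 2, 2, 2]; total = 8

G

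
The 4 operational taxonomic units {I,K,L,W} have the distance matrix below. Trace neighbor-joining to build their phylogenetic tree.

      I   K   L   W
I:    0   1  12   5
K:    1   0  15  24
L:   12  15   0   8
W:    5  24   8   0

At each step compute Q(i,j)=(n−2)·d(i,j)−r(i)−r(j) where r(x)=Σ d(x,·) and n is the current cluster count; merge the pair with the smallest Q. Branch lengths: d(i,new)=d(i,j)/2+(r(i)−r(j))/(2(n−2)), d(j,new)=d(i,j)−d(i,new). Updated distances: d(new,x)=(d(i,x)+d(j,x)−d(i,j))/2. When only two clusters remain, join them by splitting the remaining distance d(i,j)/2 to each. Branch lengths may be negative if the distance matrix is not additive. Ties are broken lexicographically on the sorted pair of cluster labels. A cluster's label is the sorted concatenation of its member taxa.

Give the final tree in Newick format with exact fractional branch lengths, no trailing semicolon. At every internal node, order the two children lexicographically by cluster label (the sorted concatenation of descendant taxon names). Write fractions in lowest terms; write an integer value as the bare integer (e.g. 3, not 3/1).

step 1: merge (I,K) at d=1, Q=-56; branch lengths I→-5, K→6; new cluster IK
  updated: d(IK,L)=13, d(IK,W)=14
step 2: merge (IK,L) at d=13, Q=-35; branch lengths IK→19/2, L→7/2; new cluster IKL
  updated: d(IKL,W)=9/2
step 3: merge (IKL,W) at d=9/2; branch lengths IKL→9/4, W→9/4; new cluster IKLW
final tree: (((I:-5,K:6):19/2,L:7/2):9/4,W:9/4)
total length: 37/2

(((I:-5,K:6):19/2,L:7/2):9/4,W:9/4)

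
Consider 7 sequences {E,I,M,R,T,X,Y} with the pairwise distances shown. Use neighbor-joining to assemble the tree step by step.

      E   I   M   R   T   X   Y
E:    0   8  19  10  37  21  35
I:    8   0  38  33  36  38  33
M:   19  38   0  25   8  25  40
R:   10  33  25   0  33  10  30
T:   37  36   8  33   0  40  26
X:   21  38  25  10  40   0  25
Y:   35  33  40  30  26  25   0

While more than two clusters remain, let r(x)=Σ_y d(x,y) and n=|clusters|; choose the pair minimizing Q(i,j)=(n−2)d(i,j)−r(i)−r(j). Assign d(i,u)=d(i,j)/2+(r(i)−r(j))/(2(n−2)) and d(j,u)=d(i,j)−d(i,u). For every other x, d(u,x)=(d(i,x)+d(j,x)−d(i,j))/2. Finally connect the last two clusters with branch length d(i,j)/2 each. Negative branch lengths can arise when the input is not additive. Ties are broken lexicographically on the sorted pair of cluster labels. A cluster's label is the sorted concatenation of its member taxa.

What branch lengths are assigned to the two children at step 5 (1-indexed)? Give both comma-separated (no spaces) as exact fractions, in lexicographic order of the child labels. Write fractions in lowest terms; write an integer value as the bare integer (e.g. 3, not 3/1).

step 1: merge (M,T) at d=8, Q=-295; branch lengths M→3/2, T→13/2; new cluster MT
  updated: d(E,MT)=24, d(I,MT)=33, d(MT,R)=25, d(MT,X)=57/2, d(MT,Y)=29
step 2: merge (E,I) at d=8, Q=-211; branch lengths E→-15/8, I→79/8; new cluster EI
  updated: d(EI,MT)=49/2, d(EI,R)=35/2, d(EI,X)=51/2, d(EI,Y)=30
step 3: merge (R,X) at d=10, Q=-283/2; branch lengths R→47/12, X→73/12; new cluster RX
  updated: d(EI,RX)=33/2, d(MT,RX)=87/4, d(RX,Y)=45/2
step 4: merge (EI,RX) at d=33/2, Q=-395/4; branch lengths EI→173/16, RX→91/16; new cluster EIRX
  updated: d(EIRX,MT)=119/8, d(EIRX,Y)=18
step 5: merge (EIRX,MT) at d=119/8, Q=-495/8; branch lengths EIRX→31/16, MT→207/16; new cluster EIMRTX
  updated: d(EIMRTX,Y)=257/16
step 6: merge (EIMRTX,Y) at d=257/16; branch lengths EIMRTX→257/32, Y→257/32; new cluster EIMRTXY
final tree: ((((E:-15/8,I:79/8):173/16,(R:47/12,X:73/12):91/16):31/16,(M:3/2,T:13/2):207/16):257/32,Y:257/32)
total length: 1175/16

31/16,207/16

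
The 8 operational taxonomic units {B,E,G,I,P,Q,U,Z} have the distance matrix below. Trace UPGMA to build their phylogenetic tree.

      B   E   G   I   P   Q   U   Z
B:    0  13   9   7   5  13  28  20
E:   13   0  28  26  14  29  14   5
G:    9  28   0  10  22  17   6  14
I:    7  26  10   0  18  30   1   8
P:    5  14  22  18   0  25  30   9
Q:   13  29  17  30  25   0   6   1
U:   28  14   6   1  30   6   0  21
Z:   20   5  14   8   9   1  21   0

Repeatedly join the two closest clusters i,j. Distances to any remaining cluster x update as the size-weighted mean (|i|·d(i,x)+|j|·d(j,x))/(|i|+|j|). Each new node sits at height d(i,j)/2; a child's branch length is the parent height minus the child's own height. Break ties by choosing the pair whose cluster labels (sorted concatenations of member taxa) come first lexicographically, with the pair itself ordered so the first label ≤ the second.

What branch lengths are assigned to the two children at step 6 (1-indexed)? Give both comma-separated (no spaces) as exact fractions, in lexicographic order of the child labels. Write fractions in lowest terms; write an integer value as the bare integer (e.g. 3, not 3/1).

step 1: merge (I,U) at d=1; branch lengths I→1/2, U→1/2; new cluster IU
  updated: d(B,IU)=35/2, d(E,IU)=20, d(G,IU)=8, d(IU,P)=24, d(IU,Q)=18, d(IU,Z)=29/2
step 2: merge (Q,Z) at d=1; branch lengths Q→1/2, Z→1/2; new cluster QZ
  updated: d(B,QZ)=33/2, d(E,QZ)=17, d(G,QZ)=31/2, d(IU,QZ)=65/4, d(P,QZ)=17
step 3: merge (B,P) at d=5; branch lengths B→5/2, P→5/2; new cluster BP
  updated: d(BP,E)=27/2, d(BP,G)=31/2, d(BP,IU)=83/4, d(BP,QZ)=67/4
step 4: merge (G,IU) at d=8; branch lengths G→4, IU→7/2; new cluster GIU
  updated: d(BP,GIU)=19, d(E,GIU)=68/3, d(GIU,QZ)=16
step 5: merge (BP,E) at d=27/2; branch lengths BP→17/4, E→27/4; new cluster BEP
  updated: d(BEP,GIU)=182/9, d(BEP,QZ)=101/6
step 6: merge (GIU,QZ) at d=16; branch lengths GIU→4, QZ→15/2; new cluster GIQUZ
  updated: d(BEP,GIQUZ)=283/15
step 7: merge (BEP,GIQUZ) at d=283/15; branch lengths BEP→161/60, GIQUZ→43/30; new cluster BEGIPQUZ
final tree: (((B:5/2,P:5/2):17/4,E:27/4):161/60,((G:4,(I:1/2,U:1/2):7/2):4,(Q:1/2,Z:1/2):15/2):43/30)
total length: 2467/60

4,15/2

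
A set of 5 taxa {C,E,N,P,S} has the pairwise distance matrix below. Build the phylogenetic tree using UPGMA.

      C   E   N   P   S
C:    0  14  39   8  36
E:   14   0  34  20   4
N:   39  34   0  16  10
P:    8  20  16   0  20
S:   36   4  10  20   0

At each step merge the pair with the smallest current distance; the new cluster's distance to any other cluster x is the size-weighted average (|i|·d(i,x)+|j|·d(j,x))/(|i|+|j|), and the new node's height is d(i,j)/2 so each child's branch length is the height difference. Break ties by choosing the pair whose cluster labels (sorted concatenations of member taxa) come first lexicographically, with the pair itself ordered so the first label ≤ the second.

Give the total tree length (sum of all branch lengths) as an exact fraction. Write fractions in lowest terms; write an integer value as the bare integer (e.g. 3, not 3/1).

247/6

step 1: merge (E,S) at d=4; branch lengths E→2, S→2; new cluster ES
  updated: d(C,ES)=25, d(ES,N)=22, d(ES,P)=20
step 2: merge (C,P) at d=8; branch lengths C→4, P→4; new cluster CP
  updated: d(CP,ES)=45/2, d(CP,N)=55/2
step 3: merge (ES,N) at d=22; branch lengths ES→9, N→11; new cluster ENS
  updated: d(CP,ENS)=145/6
step 4: merge (CP,ENS) at d=145/6; branch lengths CP→97/12, ENS→13/12; new cluster CENPS
final tree: ((C:4,P:4):97/12,((E:2,S:2):9,N:11):13/12)
total length: 247/6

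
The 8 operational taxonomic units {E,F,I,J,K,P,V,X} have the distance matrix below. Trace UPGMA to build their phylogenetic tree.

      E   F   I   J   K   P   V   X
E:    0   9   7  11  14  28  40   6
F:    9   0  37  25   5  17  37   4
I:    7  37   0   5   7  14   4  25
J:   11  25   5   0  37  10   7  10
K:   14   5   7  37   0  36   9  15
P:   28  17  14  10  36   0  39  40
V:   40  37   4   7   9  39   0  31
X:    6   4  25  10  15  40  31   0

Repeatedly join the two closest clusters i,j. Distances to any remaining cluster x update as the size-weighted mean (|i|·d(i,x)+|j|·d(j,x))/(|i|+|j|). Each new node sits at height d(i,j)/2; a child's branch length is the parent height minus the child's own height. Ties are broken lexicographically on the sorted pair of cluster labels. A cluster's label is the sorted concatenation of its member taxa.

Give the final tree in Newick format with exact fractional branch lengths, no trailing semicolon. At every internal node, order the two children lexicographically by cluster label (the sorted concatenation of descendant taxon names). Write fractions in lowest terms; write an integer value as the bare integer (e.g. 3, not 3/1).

iteration 1: select F,X (d=4); attach at lengths (2, 2); label the merged cluster FX
  updated: d(E,FX)=15/2, d(FX,I)=31, d(FX,J)=35/2, d(FX,K)=10, d(FX,P)=57/2, d(FX,V)=34
iteration 2: select I,V (d=4); attach at lengths (2, 2); label the merged cluster IV
  updated: d(E,IV)=47/2, d(FX,IV)=65/2, d(IV,J)=6, d(IV,K)=8, d(IV,P)=53/2
iteration 3: select IV,J (d=6); attach at lengths (1, 3); label the merged cluster IJV
  updated: d(E,IJV)=58/3, d(FX,IJV)=55/2, d(IJV,K)=53/3, d(IJV,P)=21
iteration 4: select E,FX (d=15/2); attach at lengths (15/4, 7/4); label the merged cluster EFX
  updated: d(EFX,IJV)=223/9, d(EFX,K)=34/3, d(EFX,P)=85/3
iteration 5: select EFX,K (d=34/3); attach at lengths (23/12, 17/3); label the merged cluster EFKX
  updated: d(EFKX,IJV)=23, d(EFKX,P)=121/4
iteration 6: select IJV,P (d=21); attach at lengths (15/2, 21/2); label the merged cluster IJPV
  updated: d(EFKX,IJPV)=397/16
iteration 7: select EFKX,IJPV (d=397/16); attach at lengths (647/96, 61/32); label the merged cluster EFIJKPVX
final tree: (((E:15/4,(F:2,X:2):7/4):23/12,K:17/3):647/96,(((I:2,V:2):1,J:3):15/2,P:21/2):61/32)
total length: 2483/48

(((E:15/4,(F:2,X:2):7/4):23/12,K:17/3):647/96,(((I:2,V:2):1,J:3):15/2,P:21/2):61/32)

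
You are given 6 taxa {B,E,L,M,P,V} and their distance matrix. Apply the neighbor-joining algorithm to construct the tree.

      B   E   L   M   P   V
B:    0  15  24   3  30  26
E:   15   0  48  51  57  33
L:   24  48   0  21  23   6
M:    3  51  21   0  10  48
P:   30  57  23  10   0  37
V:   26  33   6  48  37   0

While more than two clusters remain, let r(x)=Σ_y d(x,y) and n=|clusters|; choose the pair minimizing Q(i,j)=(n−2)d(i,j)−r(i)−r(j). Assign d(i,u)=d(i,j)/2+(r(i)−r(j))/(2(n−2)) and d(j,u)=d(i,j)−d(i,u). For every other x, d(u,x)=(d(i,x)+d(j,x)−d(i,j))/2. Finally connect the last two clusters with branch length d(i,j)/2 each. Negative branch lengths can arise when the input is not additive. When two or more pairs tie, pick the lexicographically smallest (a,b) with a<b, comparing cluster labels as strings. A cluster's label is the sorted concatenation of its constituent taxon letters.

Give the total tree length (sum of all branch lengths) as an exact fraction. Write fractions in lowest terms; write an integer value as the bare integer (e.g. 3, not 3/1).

iteration 1: select M,P (d=10, Q=-250); attach at lengths (2, 8); label the merged cluster MP
  updated: d(B,MP)=23/2, d(E,MP)=49, d(L,MP)=17, d(MP,V)=75/2
iteration 2: select L,V (d=6, Q=-359/2); attach at lengths (7/4, 17/4); label the merged cluster LV
  updated: d(B,LV)=22, d(E,LV)=75/2, d(LV,MP)=97/4
iteration 3: select B,E (d=15, Q=-120); attach at lengths (-23/4, 83/4); label the merged cluster BE
  updated: d(BE,LV)=89/4, d(BE,MP)=91/4
iteration 4: select BE,LV (d=89/4, Q=-277/4); attach at lengths (83/8, 95/8); label the merged cluster BELV
  updated: d(BELV,MP)=99/8
iteration 5: select BELV,MP (d=99/8); attach at lengths (99/16, 99/16); label the merged cluster BELMPV
final tree: (((B:-23/4,E:83/4):83/8,(L:7/4,V:17/4):95/8):99/16,(M:2,P:8):99/16)
total length: 525/8

525/8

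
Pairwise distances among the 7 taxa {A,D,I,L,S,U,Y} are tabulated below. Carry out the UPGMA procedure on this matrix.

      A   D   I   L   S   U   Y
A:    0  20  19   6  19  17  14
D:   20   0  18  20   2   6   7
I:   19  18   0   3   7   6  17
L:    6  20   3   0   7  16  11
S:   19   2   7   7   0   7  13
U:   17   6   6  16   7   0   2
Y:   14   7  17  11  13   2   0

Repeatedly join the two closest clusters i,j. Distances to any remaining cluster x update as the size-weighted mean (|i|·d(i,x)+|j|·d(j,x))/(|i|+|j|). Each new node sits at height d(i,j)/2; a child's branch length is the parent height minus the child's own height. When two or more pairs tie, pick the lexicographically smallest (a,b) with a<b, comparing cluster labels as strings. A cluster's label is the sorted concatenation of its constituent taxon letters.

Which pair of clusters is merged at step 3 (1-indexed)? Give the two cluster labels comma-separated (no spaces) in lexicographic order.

step 1: merge (D,S) at d=2; branch lengths D→1, S→1; new cluster DS
  updated: d(A,DS)=39/2, d(DS,I)=25/2, d(DS,L)=27/2, d(DS,U)=13/2, d(DS,Y)=10
step 2: merge (U,Y) at d=2; branch lengths U→1, Y→1; new cluster UY
  updated: d(A,UY)=31/2, d(DS,UY)=33/4, d(I,UY)=23/2, d(L,UY)=27/2
step 3: merge (I,L) at d=3; branch lengths I→3/2, L→3/2; new cluster IL
  updated: d(A,IL)=25/2, d(DS,IL)=13, d(IL,UY)=25/2
step 4: merge (DS,UY) at d=33/4; branch lengths DS→25/8, UY→25/8; new cluster DSUY
  updated: d(A,DSUY)=35/2, d(DSUY,IL)=51/4
step 5: merge (A,IL) at d=25/2; branch lengths A→25/4, IL→19/4; new cluster AIL
  updated: d(AIL,DSUY)=43/3
step 6: merge (AIL,DSUY) at d=43/3; branch lengths AIL→11/12, DSUY→73/24; new cluster ADILSUY
final tree: ((A:25/4,(I:3/2,L:3/2):19/4):11/12,((D:1,S:1):25/8,(U:1,Y:1):25/8):73/24)
total length: 677/24

I,L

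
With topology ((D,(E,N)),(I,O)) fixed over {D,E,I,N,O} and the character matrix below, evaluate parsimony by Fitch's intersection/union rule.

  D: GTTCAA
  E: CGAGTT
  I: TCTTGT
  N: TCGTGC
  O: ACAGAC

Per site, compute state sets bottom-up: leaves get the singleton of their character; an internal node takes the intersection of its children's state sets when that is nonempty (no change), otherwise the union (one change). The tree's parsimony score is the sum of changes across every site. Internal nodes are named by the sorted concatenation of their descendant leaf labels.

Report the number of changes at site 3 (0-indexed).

3

site 0, node EN: E={C} ∪ N={T} → {C,T} (+1)
site 0, node DEN: D={G} ∪ EN={C,T} → {C,G,T} (+1)
site 0, node IO: I={T} ∪ O={A} → {A,T} (+1)
site 0, node DEINO: DEN={C,G,T} ∩ IO={A,T} → {T} (+0)
site 1, node EN: E={G} ∪ N={C} → {C,G} (+1)
site 1, node DEN: D={T} ∪ EN={C,G} → {C,G,T} (+1)
site 1, node IO: I={C} ∩ O={C} → {C} (+0)
site 1, node DEINO: DEN={C,G,T} ∩ IO={C} → {C} (+0)
site 2, node EN: E={A} ∪ N={G} → {A,G} (+1)
site 2, node DEN: D={T} ∪ EN={A,G} → {A,G,T} (+1)
site 2, node IO: I={T} ∪ O={A} → {A,T} (+1)
site 2, node DEINO: DEN={A,G,T} ∩ IO={A,T} → {A,T} (+0)
site 3, node EN: E={G} ∪ N={T} → {G,T} (+1)
site 3, node DEN: D={C} ∪ EN={G,T} → {C,G,T} (+1)
site 3, node IO: I={T} ∪ O={G} → {G,T} (+1)
site 3, node DEINO: DEN={C,G,T} ∩ IO={G,T} → {G,T} (+0)
site 4, node EN: E={T} ∪ N={G} → {G,T} (+1)
site 4, node DEN: D={A} ∪ EN={G,T} → {A,G,T} (+1)
site 4, node IO: I={G} ∪ O={A} → {A,G} (+1)
site 4, node DEINO: DEN={A,G,T} ∩ IO={A,G} → {A,G} (+0)
site 5, node EN: E={T} ∪ N={C} → {C,T} (+1)
site 5, node DEN: D={A} ∪ EN={C,T} → {A,C,T} (+1)
site 5, node IO: I={T} ∪ O={C} → {C,T} (+1)
site 5, node DEINO: DEN={A,C,T} ∩ IO={C,T} → {C,T} (+0)
per-site changes: [3, 2, 3, 3, 3, 3]; total = 17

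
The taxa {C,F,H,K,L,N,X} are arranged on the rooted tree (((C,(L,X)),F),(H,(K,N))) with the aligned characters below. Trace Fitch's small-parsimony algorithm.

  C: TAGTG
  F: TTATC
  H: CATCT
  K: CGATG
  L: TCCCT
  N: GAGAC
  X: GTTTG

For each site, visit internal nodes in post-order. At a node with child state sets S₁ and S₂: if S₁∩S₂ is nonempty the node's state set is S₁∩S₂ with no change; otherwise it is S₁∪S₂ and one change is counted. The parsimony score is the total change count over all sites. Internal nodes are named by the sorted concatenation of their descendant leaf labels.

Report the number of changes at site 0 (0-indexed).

3

site 0, node LX: L={T} ∪ X={G} → {G,T} (+1)
site 0, node CLX: C={T} ∩ LX={G,T} → {T} (+0)
site 0, node CFLX: CLX={T} ∩ F={T} → {T} (+0)
site 0, node KN: K={C} ∪ N={G} → {C,G} (+1)
site 0, node HKN: H={C} ∩ KN={C,G} → {C} (+0)
site 0, node CFHKLNX: CFLX={T} ∪ HKN={C} → {C,T} (+1)
site 1, node LX: L={C} ∪ X={T} → {C,T} (+1)
site 1, node CLX: C={A} ∪ LX={C,T} → {A,C,T} (+1)
site 1, node CFLX: CLX={A,C,T} ∩ F={T} → {T} (+0)
site 1, node KN: K={G} ∪ N={A} → {A,G} (+1)
site 1, node HKN: H={A} ∩ KN={A,G} → {A} (+0)
site 1, node CFHKLNX: CFLX={T} ∪ HKN={A} → {A,T} (+1)
site 2, node LX: L={C} ∪ X={T} → {C,T} (+1)
site 2, node CLX: C={G} ∪ LX={C,T} → {C,G,T} (+1)
site 2, node CFLX: CLX={C,G,T} ∪ F={A} → {A,C,G,T} (+1)
site 2, node KN: K={A} ∪ N={G} → {A,G} (+1)
site 2, node HKN: H={T} ∪ KN={A,G} → {A,G,T} (+1)
site 2, node CFHKLNX: CFLX={A,C,G,T} ∩ HKN={A,G,T} → {A,G,T} (+0)
site 3, node LX: L={C} ∪ X={T} → {C,T} (+1)
site 3, node CLX: C={T} ∩ LX={C,T} → {T} (+0)
site 3, node CFLX: CLX={T} ∩ F={T} → {T} (+0)
site 3, node KN: K={T} ∪ N={A} → {A,T} (+1)
site 3, node HKN: H={C} ∪ KN={A,T} → {A,C,T} (+1)
site 3, node CFHKLNX: CFLX={T} ∩ HKN={A,C,T} → {T} (+0)
site 4, node LX: L={T} ∪ X={G} → {G,T} (+1)
site 4, node CLX: C={G} ∩ LX={G,T} → {G} (+0)
site 4, node CFLX: CLX={G} ∪ F={C} → {C,G} (+1)
site 4, node KN: K={G} ∪ N={C} → {C,G} (+1)
site 4, node HKN: H={T} ∪ KN={C,G} → {C,G,T} (+1)
site 4, node CFHKLNX: CFLX={C,G} ∩ HKN={C,G,T} → {C,G} (+0)
per-site changes: [3, 4, 5, 3, 4]; total = 19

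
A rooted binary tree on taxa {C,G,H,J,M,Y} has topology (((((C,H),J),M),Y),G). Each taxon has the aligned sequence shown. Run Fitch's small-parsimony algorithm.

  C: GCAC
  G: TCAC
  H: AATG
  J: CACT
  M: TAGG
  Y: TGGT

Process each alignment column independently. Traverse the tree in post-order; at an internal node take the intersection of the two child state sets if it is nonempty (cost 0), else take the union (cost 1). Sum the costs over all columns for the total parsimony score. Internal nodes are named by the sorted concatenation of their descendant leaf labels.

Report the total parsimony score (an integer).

CH@0: {G} ∪ {A} = {A,G} (union, +1)
CHJ@0: {A,G} ∪ {C} = {A,C,G} (union, +1)
CHJM@0: {A,C,G} ∪ {T} = {A,C,G,T} (union, +1)
CHJMY@0: {A,C,G,T} ∩ {T} = {T} (intersection, +0)
CGHJMY@0: {T} ∩ {T} = {T} (intersection, +0)
CH@1: {C} ∪ {A} = {A,C} (union, +1)
CHJ@1: {A,C} ∩ {A} = {A} (intersection, +0)
CHJM@1: {A} ∩ {A} = {A} (intersection, +0)
CHJMY@1: {A} ∪ {G} = {A,G} (union, +1)
CGHJMY@1: {A,G} ∪ {C} = {A,C,G} (union, +1)
CH@2: {A} ∪ {T} = {A,T} (union, +1)
CHJ@2: {A,T} ∪ {C} = {A,C,T} (union, +1)
CHJM@2: {A,C,T} ∪ {G} = {A,C,G,T} (union, +1)
CHJMY@2: {A,C,G,T} ∩ {G} = {G} (intersection, +0)
CGHJMY@2: {G} ∪ {A} = {A,G} (union, +1)
CH@3: {C} ∪ {G} = {C,G} (union, +1)
CHJ@3: {C,G} ∪ {T} = {C,G,T} (union, +1)
CHJM@3: {C,G,T} ∩ {G} = {G} (intersection, +0)
CHJMY@3: {G} ∪ {T} = {G,T} (union, +1)
CGHJMY@3: {G,T} ∪ {C} = {C,G,T} (union, +1)
per-site changes: [3, 3, 4, 4]; total = 14

14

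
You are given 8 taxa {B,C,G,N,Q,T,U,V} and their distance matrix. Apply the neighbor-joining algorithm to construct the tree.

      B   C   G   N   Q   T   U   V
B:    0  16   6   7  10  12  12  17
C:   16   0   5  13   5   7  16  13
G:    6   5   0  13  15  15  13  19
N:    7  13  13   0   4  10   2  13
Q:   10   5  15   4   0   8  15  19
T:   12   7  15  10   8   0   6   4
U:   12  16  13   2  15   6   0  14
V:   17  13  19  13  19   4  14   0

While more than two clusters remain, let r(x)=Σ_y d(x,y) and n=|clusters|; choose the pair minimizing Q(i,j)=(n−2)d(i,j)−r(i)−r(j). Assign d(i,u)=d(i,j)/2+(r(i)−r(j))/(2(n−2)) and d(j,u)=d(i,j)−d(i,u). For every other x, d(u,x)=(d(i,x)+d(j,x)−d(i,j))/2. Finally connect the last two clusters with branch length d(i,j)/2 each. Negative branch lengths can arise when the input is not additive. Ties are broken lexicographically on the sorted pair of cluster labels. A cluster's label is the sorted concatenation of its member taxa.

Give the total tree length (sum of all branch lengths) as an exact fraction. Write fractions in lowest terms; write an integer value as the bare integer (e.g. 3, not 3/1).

1069/32

iteration 1: select T,V (d=4, Q=-137); attach at lengths (-13/12, 61/12); label the merged cluster TV
  updated: d(B,TV)=25/2, d(C,TV)=8, d(G,TV)=15, d(N,TV)=19/2, d(Q,TV)=23/2, d(TV,U)=8
iteration 2: select C,G (d=5, Q=-105); attach at lengths (21/10, 29/10); label the merged cluster CG
  updated: d(B,CG)=17/2, d(CG,N)=21/2, d(CG,Q)=15/2, d(CG,TV)=9, d(CG,U)=12
iteration 3: select N,U (d=2, Q=-74); attach at lengths (-1, 3); label the merged cluster NU
  updated: d(B,NU)=17/2, d(CG,NU)=41/4, d(NU,Q)=17/2, d(NU,TV)=31/4
iteration 4: select NU,TV (d=31/4, Q=-105/2); attach at lengths (35/12, 29/6); label the merged cluster NTUV
  updated: d(B,NTUV)=53/8, d(CG,NTUV)=23/4, d(NTUV,Q)=49/8
iteration 5: select B,NTUV (d=53/8, Q=-243/8); attach at lengths (159/32, 53/32); label the merged cluster BNTUV
  updated: d(BNTUV,CG)=61/16, d(BNTUV,Q)=19/4
iteration 6: select BNTUV,CG (d=61/16, Q=-257/16); attach at lengths (17/32, 105/32); label the merged cluster BCGNTUV
  updated: d(BCGNTUV,Q)=135/32
iteration 7: select BCGNTUV,Q (d=135/32); attach at lengths (135/64, 135/64); label the merged cluster BCGNQTUV
final tree: (((B:159/32,((N:-1,U:3):35/12,(T:-13/12,V:61/12):29/6):53/32):17/32,(C:21/10,G:29/10):105/32):135/64,Q:135/64)
total length: 1069/32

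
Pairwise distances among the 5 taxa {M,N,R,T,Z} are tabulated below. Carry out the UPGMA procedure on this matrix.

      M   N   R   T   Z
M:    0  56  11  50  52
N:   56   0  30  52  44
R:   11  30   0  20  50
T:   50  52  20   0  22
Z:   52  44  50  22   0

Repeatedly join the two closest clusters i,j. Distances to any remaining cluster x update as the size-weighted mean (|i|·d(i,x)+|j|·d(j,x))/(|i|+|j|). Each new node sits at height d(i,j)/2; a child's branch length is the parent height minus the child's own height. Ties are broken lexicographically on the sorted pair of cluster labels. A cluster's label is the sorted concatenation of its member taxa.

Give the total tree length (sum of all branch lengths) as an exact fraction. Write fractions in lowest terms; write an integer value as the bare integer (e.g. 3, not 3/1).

248/3

iteration 1: select M,R (d=11); attach at lengths (11/2, 11/2); label the merged cluster MR
  updated: d(MR,N)=43, d(MR,T)=35, d(MR,Z)=51
iteration 2: select T,Z (d=22); attach at lengths (11, 11); label the merged cluster TZ
  updated: d(MR,TZ)=43, d(N,TZ)=48
iteration 3: select MR,N (d=43); attach at lengths (16, 43/2); label the merged cluster MNR
  updated: d(MNR,TZ)=134/3
iteration 4: select MNR,TZ (d=134/3); attach at lengths (5/6, 34/3); label the merged cluster MNRTZ
final tree: (((M:11/2,R:11/2):16,N:43/2):5/6,(T:11,Z:11):34/3)
total length: 248/3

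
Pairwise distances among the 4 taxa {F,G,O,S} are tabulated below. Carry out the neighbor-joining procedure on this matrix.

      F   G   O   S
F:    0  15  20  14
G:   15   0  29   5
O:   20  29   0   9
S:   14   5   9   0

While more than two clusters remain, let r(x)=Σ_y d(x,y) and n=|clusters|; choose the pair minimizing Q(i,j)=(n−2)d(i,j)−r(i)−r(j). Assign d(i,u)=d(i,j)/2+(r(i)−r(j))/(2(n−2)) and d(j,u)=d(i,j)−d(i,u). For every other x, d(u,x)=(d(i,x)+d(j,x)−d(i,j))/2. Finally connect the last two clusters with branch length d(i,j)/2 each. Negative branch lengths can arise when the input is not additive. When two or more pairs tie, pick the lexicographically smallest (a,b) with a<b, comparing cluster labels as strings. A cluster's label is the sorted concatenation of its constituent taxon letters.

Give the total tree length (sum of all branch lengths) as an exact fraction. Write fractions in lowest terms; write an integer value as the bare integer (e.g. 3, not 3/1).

29

iteration 1: select F,G (d=15, Q=-68); attach at lengths (15/2, 15/2); label the merged cluster FG
  updated: d(FG,O)=17, d(FG,S)=2
iteration 2: select FG,O (d=17, Q=-28); attach at lengths (5, 12); label the merged cluster FGO
  updated: d(FGO,S)=-3
iteration 3: select FGO,S (d=-3); attach at lengths (-3/2, -3/2); label the merged cluster FGOS
final tree: (((F:15/2,G:15/2):5,O:12):-3/2,S:-3/2)
total length: 29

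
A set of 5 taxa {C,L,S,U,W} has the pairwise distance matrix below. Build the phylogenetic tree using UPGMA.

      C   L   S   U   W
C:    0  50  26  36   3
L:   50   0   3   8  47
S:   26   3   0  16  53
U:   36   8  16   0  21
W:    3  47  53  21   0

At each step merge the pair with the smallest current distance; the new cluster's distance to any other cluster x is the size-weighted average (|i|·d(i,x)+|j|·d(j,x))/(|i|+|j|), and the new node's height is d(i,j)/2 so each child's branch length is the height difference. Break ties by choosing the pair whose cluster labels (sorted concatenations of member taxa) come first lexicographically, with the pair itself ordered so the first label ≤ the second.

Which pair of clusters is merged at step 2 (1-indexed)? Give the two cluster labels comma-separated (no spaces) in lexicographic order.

L,S

iteration 1: select C,W (d=3); attach at lengths (3/2, 3/2); label the merged cluster CW
  updated: d(CW,L)=97/2, d(CW,S)=79/2, d(CW,U)=57/2
iteration 2: select L,S (d=3); attach at lengths (3/2, 3/2); label the merged cluster LS
  updated: d(CW,LS)=44, d(LS,U)=12
iteration 3: select LS,U (d=12); attach at lengths (9/2, 6); label the merged cluster LSU
  updated: d(CW,LSU)=233/6
iteration 4: select CW,LSU (d=233/6); attach at lengths (215/12, 161/12); label the merged cluster CLSUW
final tree: ((C:3/2,W:3/2):215/12,((L:3/2,S:3/2):9/2,U:6):161/12)
total length: 287/6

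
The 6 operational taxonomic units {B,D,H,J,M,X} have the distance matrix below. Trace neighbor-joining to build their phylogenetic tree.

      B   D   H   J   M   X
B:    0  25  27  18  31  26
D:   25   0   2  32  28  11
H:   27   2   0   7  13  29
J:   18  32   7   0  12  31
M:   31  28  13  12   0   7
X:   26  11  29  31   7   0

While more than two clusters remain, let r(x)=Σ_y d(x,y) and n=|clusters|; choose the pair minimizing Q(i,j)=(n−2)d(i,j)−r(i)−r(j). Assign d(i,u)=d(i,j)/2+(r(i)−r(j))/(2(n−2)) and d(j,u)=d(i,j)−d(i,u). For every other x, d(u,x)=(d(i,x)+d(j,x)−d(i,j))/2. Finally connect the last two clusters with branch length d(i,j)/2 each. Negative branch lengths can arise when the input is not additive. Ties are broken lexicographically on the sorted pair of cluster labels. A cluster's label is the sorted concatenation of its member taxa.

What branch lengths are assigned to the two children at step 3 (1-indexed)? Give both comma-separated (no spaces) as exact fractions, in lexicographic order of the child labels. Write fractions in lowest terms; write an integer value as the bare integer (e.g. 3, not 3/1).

iteration 1: select D,H (d=2, Q=-168); attach at lengths (7/2, -3/2); label the merged cluster DH
  updated: d(B,DH)=25, d(DH,J)=37/2, d(DH,M)=39/2, d(DH,X)=19
iteration 2: select M,X (d=7, Q=-263/2); attach at lengths (5/4, 23/4); label the merged cluster MX
  updated: d(B,MX)=25, d(DH,MX)=63/4, d(J,MX)=18
iteration 3: select B,J (d=18, Q=-173/2); attach at lengths (99/8, 45/8); label the merged cluster BJ
  updated: d(BJ,DH)=51/4, d(BJ,MX)=25/2
iteration 4: select BJ,DH (d=51/4, Q=-41); attach at lengths (19/4, 8); label the merged cluster BDHJ
  updated: d(BDHJ,MX)=31/4
iteration 5: select BDHJ,MX (d=31/4); attach at lengths (31/8, 31/8); label the merged cluster BDHJMX
final tree: (((B:99/8,J:45/8):19/4,(D:7/2,H:-3/2):8):31/8,(M:5/4,X:23/4):31/8)
total length: 95/2

99/8,45/8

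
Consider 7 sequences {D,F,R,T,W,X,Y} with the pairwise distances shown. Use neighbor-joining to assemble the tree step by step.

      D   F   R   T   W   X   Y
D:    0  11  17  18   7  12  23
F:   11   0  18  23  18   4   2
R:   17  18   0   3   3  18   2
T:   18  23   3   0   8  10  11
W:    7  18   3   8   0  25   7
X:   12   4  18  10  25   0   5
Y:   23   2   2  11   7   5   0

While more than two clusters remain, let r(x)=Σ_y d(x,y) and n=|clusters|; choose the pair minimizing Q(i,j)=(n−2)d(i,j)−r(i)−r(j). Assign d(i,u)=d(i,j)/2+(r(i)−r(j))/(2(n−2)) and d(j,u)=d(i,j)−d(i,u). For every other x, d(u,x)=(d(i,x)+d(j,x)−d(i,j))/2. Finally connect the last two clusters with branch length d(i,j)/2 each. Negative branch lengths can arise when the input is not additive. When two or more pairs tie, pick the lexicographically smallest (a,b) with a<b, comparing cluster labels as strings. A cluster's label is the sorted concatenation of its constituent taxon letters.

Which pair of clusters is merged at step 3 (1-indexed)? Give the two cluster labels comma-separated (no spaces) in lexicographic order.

1. join F+X (d=4, Q=-130) ⇒ FX; edges |F|=11/5, |X|=9/5
  updated: d(D,FX)=19/2, d(FX,R)=16, d(FX,T)=29/2, d(FX,W)=39/2, d(FX,Y)=3/2
2. join FX+Y (d=3/2, Q=-199/2) ⇒ FXY; edges |FX|=45/16, |Y|=-21/16
  updated: d(D,FXY)=31/2, d(FXY,R)=33/4, d(FXY,T)=12, d(FXY,W)=25/2
3. join D+W (d=7, Q=-67) ⇒ DW; edges |D|=8, |W|=-1
  updated: d(DW,FXY)=21/2, d(DW,R)=13/2, d(DW,T)=19/2
4. join DW+FXY (d=21/2, Q=-145/4) ⇒ DFWXY; edges |DW|=67/16, |FXY|=101/16
  updated: d(DFWXY,R)=17/8, d(DFWXY,T)=11/2
5. join DFWXY+R (d=17/8, Q=-85/8) ⇒ DFRWXY; edges |DFWXY|=37/16, |R|=-3/16
  updated: d(DFRWXY,T)=51/16
6. join DFRWXY+T (d=51/16) ⇒ DFRTWXY; edges |DFRWXY|=51/32, |T|=51/32
final tree: ((((D:8,W:-1):67/16,((F:11/5,X:9/5):45/16,Y:-21/16):101/16):37/16,R:-3/16):51/32,T:51/32)
total length: 453/16

D,W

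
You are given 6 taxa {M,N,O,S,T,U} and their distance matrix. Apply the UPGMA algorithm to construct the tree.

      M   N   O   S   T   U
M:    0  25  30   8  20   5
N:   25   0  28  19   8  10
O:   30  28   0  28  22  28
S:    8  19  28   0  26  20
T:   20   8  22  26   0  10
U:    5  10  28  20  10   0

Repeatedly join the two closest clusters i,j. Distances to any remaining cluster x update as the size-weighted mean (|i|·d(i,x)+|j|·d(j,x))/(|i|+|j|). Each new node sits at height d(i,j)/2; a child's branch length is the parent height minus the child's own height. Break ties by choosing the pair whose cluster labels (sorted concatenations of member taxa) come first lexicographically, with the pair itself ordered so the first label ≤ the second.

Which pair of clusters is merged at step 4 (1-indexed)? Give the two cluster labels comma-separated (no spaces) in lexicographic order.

MSU,NT

step 1: merge (M,U) at d=5; branch lengths M→5/2, U→5/2; new cluster MU
  updated: d(MU,N)=35/2, d(MU,O)=29, d(MU,S)=14, d(MU,T)=15
step 2: merge (N,T) at d=8; branch lengths N→4, T→4; new cluster NT
  updated: d(MU,NT)=65/4, d(NT,O)=25, d(NT,S)=45/2
step 3: merge (MU,S) at d=14; branch lengths MU→9/2, S→7; new cluster MSU
  updated: d(MSU,NT)=55/3, d(MSU,O)=86/3
step 4: merge (MSU,NT) at d=55/3; branch lengths MSU→13/6, NT→31/6; new cluster MNSTU
  updated: d(MNSTU,O)=136/5
step 5: merge (MNSTU,O) at d=136/5; branch lengths MNSTU→133/30, O→68/5; new cluster MNOSTU
final tree: ((((M:5/2,U:5/2):9/2,S:7):13/6,(N:4,T:4):31/6):133/30,O:68/5)
total length: 748/15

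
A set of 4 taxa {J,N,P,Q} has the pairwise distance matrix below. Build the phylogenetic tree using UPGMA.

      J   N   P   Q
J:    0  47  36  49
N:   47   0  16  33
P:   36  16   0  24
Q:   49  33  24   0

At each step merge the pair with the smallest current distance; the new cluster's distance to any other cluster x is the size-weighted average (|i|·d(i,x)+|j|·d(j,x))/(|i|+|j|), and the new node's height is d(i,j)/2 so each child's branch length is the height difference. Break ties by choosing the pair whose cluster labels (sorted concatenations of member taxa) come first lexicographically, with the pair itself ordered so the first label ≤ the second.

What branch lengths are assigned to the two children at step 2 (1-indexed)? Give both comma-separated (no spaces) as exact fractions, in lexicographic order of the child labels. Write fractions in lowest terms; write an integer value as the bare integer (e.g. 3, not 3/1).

step 1: merge (N,P) at d=16; branch lengths N→8, P→8; new cluster NP
  updated: d(J,NP)=83/2, d(NP,Q)=57/2
step 2: merge (NP,Q) at d=57/2; branch lengths NP→25/4, Q→57/4; new cluster NPQ
  updated: d(J,NPQ)=44
step 3: merge (J,NPQ) at d=44; branch lengths J→22, NPQ→31/4; new cluster JNPQ
final tree: (J:22,((N:8,P:8):25/4,Q:57/4):31/4)
total length: 265/4

25/4,57/4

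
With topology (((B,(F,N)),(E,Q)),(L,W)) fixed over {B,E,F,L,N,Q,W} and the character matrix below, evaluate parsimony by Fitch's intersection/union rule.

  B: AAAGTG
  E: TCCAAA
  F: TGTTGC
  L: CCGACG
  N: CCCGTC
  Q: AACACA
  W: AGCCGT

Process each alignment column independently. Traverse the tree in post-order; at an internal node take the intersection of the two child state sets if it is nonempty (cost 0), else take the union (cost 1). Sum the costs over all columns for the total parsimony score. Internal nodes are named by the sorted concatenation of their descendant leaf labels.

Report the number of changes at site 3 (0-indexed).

[col 0] FN: children F:{T}, N:{C} ∪→ {C,T}; cost 1
[col 0] BFN: children B:{A}, FN:{C,T} ∪→ {A,C,T}; cost 1
[col 0] EQ: children E:{T}, Q:{A} ∪→ {A,T}; cost 1
[col 0] BEFNQ: children BFN:{A,C,T}, EQ:{A,T} ∩→ {A,T}; cost 0
[col 0] LW: children L:{C}, W:{A} ∪→ {A,C}; cost 1
[col 0] BEFLNQW: children BEFNQ:{A,T}, LW:{A,C} ∩→ {A}; cost 0
[col 1] FN: children F:{G}, N:{C} ∪→ {C,G}; cost 1
[col 1] BFN: children B:{A}, FN:{C,G} ∪→ {A,C,G}; cost 1
[col 1] EQ: children E:{C}, Q:{A} ∪→ {A,C}; cost 1
[col 1] BEFNQ: children BFN:{A,C,G}, EQ:{A,C} ∩→ {A,C}; cost 0
[col 1] LW: children L:{C}, W:{G} ∪→ {C,G}; cost 1
[col 1] BEFLNQW: children BEFNQ:{A,C}, LW:{C,G} ∩→ {C}; cost 0
[col 2] FN: children F:{T}, N:{C} ∪→ {C,T}; cost 1
[col 2] BFN: children B:{A}, FN:{C,T} ∪→ {A,C,T}; cost 1
[col 2] EQ: children E:{C}, Q:{C} ∩→ {C}; cost 0
[col 2] BEFNQ: children BFN:{A,C,T}, EQ:{C} ∩→ {C}; cost 0
[col 2] LW: children L:{G}, W:{C} ∪→ {C,G}; cost 1
[col 2] BEFLNQW: children BEFNQ:{C}, LW:{C,G} ∩→ {C}; cost 0
[col 3] FN: children F:{T}, N:{G} ∪→ {G,T}; cost 1
[col 3] BFN: children B:{G}, FN:{G,T} ∩→ {G}; cost 0
[col 3] EQ: children E:{A}, Q:{A} ∩→ {A}; cost 0
[col 3] BEFNQ: children BFN:{G}, EQ:{A} ∪→ {A,G}; cost 1
[col 3] LW: children L:{A}, W:{C} ∪→ {A,C}; cost 1
[col 3] BEFLNQW: children BEFNQ:{A,G}, LW:{A,C} ∩→ {A}; cost 0
[col 4] FN: children F:{G}, N:{T} ∪→ {G,T}; cost 1
[col 4] BFN: children B:{T}, FN:{G,T} ∩→ {T}; cost 0
[col 4] EQ: children E:{A}, Q:{C} ∪→ {A,C}; cost 1
[col 4] BEFNQ: children BFN:{T}, EQ:{A,C} ∪→ {A,C,T}; cost 1
[col 4] LW: children L:{C}, W:{G} ∪→ {C,G}; cost 1
[col 4] BEFLNQW: children BEFNQ:{A,C,T}, LW:{C,G} ∩→ {C}; cost 0
[col 5] FN: children F:{C}, N:{C} ∩→ {C}; cost 0
[col 5] BFN: children B:{G}, FN:{C} ∪→ {C,G}; cost 1
[col 5] EQ: children E:{A}, Q:{A} ∩→ {A}; cost 0
[col 5] BEFNQ: children BFN:{C,G}, EQ:{A} ∪→ {A,C,G}; cost 1
[col 5] LW: children L:{G}, W:{T} ∪→ {G,T}; cost 1
[col 5] BEFLNQW: children BEFNQ:{A,C,G}, LW:{G,T} ∩→ {G}; cost 0
per-site changes: [4, 4, 3, 3, 4, 3]; total = 21

3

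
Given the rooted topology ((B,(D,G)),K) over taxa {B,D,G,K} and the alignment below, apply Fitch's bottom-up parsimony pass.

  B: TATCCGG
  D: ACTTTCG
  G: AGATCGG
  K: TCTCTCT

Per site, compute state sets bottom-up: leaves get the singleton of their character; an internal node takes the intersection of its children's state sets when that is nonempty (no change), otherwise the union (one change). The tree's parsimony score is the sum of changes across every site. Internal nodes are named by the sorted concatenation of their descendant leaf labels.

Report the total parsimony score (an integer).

10

site 0, node DG: D={A} ∩ G={A} → {A} (+0)
site 0, node BDG: B={T} ∪ DG={A} → {A,T} (+1)
site 0, node BDGK: BDG={A,T} ∩ K={T} → {T} (+0)
site 1, node DG: D={C} ∪ G={G} → {C,G} (+1)
site 1, node BDG: B={A} ∪ DG={C,G} → {A,C,G} (+1)
site 1, node BDGK: BDG={A,C,G} ∩ K={C} → {C} (+0)
site 2, node DG: D={T} ∪ G={A} → {A,T} (+1)
site 2, node BDG: B={T} ∩ DG={A,T} → {T} (+0)
site 2, node BDGK: BDG={T} ∩ K={T} → {T} (+0)
site 3, node DG: D={T} ∩ G={T} → {T} (+0)
site 3, node BDG: B={C} ∪ DG={T} → {C,T} (+1)
site 3, node BDGK: BDG={C,T} ∩ K={C} → {C} (+0)
site 4, node DG: D={T} ∪ G={C} → {C,T} (+1)
site 4, node BDG: B={C} ∩ DG={C,T} → {C} (+0)
site 4, node BDGK: BDG={C} ∪ K={T} → {C,T} (+1)
site 5, node DG: D={C} ∪ G={G} → {C,G} (+1)
site 5, node BDG: B={G} ∩ DG={C,G} → {G} (+0)
site 5, node BDGK: BDG={G} ∪ K={C} → {C,G} (+1)
site 6, node DG: D={G} ∩ G={G} → {G} (+0)
site 6, node BDG: B={G} ∩ DG={G} → {G} (+0)
site 6, node BDGK: BDG={G} ∪ K={T} → {G,T} (+1)
per-site changes: [1, 2, 1, 1, 2, 2, 1]; total = 10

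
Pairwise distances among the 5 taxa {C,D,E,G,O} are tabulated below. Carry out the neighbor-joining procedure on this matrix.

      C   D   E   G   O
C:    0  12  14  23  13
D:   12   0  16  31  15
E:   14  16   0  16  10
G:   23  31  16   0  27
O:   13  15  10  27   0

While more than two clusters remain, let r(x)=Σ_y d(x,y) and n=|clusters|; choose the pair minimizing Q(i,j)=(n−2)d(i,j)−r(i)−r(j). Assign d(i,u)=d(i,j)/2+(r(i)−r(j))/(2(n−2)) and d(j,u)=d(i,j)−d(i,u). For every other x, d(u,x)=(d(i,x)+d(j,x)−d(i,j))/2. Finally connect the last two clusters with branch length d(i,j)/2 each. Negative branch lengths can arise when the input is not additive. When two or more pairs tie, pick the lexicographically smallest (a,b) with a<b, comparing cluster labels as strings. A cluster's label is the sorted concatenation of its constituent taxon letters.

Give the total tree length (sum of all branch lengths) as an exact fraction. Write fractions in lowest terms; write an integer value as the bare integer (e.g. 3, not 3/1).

step 1: merge (E,G) at d=16, Q=-105; branch lengths E→7/6, G→89/6; new cluster EG
  updated: d(C,EG)=21/2, d(D,EG)=31/2, d(EG,O)=21/2
step 2: merge (C,D) at d=12, Q=-54; branch lengths C→17/4, D→31/4; new cluster CD
  updated: d(CD,EG)=7, d(CD,O)=8
step 3: merge (CD,EG) at d=7, Q=-51/2; branch lengths CD→9/4, EG→19/4; new cluster CDEG
  updated: d(CDEG,O)=23/4
step 4: merge (CDEG,O) at d=23/4; branch lengths CDEG→23/8, O→23/8; new cluster CDEGO
final tree: (((C:17/4,D:31/4):9/4,(E:7/6,G:89/6):19/4):23/8,O:23/8)
total length: 163/4

163/4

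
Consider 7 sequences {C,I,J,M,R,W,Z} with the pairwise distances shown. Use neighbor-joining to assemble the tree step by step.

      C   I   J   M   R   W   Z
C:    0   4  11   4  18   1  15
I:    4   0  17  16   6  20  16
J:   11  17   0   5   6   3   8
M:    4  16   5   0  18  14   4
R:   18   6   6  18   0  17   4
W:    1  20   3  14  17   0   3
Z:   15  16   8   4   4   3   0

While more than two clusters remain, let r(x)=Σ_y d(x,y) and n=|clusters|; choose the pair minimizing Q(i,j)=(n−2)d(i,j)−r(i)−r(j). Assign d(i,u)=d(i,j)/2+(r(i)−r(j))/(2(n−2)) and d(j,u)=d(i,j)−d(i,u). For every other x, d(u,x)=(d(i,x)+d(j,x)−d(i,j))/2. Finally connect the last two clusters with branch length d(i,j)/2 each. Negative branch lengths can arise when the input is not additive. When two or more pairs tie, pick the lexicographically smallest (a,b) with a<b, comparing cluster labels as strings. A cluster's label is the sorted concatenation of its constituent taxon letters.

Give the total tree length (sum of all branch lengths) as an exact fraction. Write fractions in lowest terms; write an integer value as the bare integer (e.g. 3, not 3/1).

26

1. join I+R (d=6, Q=-118) ⇒ IR; edges |I|=4, |R|=2
  updated: d(C,IR)=8, d(IR,J)=17/2, d(IR,M)=14, d(IR,W)=31/2, d(IR,Z)=7
2. join C+W (d=1, Q=-143/2) ⇒ CW; edges |C|=13/16, |W|=3/16
  updated: d(CW,IR)=45/4, d(CW,J)=13/2, d(CW,M)=17/2, d(CW,Z)=17/2
3. join IR+Z (d=7, Q=-189/4) ⇒ IRZ; edges |IR|=137/24, |Z|=31/24
  updated: d(CW,IRZ)=51/8, d(IRZ,J)=19/4, d(IRZ,M)=11/2
4. join CW+IRZ (d=51/8, Q=-101/4) ⇒ CIRWZ; edges |CW|=35/8, |IRZ|=2
  updated: d(CIRWZ,J)=39/16, d(CIRWZ,M)=61/16
5. join CIRWZ+J (d=39/16, Q=-45/4) ⇒ CIJRWZ; edges |CIRWZ|=5/8, |J|=29/16
  updated: d(CIJRWZ,M)=51/16
6. join CIJRWZ+M (d=51/16) ⇒ CIJMRWZ; edges |CIJRWZ|=51/32, |M|=51/32
final tree: ((((C:13/16,W:3/16):35/8,((I:4,R:2):137/24,Z:31/24):2):5/8,J:29/16):51/32,M:51/32)
total length: 26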